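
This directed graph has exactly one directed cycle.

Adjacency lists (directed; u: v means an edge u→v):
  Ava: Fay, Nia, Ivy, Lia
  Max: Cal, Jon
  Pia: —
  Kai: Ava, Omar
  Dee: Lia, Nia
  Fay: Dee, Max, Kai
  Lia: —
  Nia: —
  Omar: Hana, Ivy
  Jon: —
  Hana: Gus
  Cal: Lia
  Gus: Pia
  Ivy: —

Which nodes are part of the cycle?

Ava, Fay, Kai

DFS with gray/black marking from Fay:
Fay gray
  Dee gray
    Lia gray
    Lia black
    Nia gray
    Nia black
  Dee black
  Max gray
    Cal gray
      Cal→Lia: Lia black — skip
    Cal black
    Jon gray
    Jon black
  Max black
  Kai gray
    Ava gray
      Ava→Fay: Fay is gray → back edge
Back edge closes the cycle Fay → Kai → Ava → Fay; its vertices are {Ava, Fay, Kai}.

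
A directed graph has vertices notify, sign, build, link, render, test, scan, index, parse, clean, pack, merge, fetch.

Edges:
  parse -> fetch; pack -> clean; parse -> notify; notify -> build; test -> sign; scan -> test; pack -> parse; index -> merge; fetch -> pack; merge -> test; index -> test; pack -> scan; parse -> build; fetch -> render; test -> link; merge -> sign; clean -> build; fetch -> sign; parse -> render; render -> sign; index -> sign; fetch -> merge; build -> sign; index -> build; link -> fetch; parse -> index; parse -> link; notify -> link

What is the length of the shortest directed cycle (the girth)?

For each vertex v, BFS finds the shortest path from v back to v.
The shortest such closed walk is pack → parse → fetch → pack, length 3.

3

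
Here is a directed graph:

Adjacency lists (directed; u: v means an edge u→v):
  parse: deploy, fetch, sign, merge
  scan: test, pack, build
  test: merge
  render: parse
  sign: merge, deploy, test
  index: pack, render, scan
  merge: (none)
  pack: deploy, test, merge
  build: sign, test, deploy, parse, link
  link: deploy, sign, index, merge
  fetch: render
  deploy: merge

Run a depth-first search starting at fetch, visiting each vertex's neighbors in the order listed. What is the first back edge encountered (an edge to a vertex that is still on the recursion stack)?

DFS from fetch (visiting each vertex's neighbors in the order listed); mark gray on enter, black on exit:
fetch gray
  render gray
    parse gray
      deploy gray
        merge gray
        merge black
      deploy black
      parse→fetch: fetch is gray → back edge
First back edge: parse → fetch.

parse->fetch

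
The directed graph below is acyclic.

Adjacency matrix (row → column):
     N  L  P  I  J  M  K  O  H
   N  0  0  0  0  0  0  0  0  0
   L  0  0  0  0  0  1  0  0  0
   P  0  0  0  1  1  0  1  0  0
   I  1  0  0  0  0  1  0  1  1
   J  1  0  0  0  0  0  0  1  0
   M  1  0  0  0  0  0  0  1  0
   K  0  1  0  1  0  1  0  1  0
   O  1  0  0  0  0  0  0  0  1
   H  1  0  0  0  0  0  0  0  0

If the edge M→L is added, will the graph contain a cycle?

Adding M→L creates a cycle iff L can already reach M.
Path from L: L → M.
So L → … → M → L is a cycle.

Yes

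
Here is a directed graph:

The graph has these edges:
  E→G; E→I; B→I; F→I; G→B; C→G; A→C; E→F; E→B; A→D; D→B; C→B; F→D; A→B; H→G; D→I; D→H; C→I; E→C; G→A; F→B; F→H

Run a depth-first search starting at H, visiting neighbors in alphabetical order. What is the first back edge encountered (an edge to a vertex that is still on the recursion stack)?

C->G

DFS from H (visiting neighbors in alphabetical order); mark gray on enter, black on exit:
H gray
  G gray
    A gray
      B gray
        I gray
        I black
      B black
      C gray
        C→B: B black — skip
        C→G: G is gray → back edge
First back edge: C → G.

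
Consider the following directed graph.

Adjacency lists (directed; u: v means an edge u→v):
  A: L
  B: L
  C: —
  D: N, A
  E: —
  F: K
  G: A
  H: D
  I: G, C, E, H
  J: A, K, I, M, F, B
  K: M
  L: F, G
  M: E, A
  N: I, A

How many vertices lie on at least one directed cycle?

A vertex is on a directed cycle iff it belongs to a strongly connected component of size ≥ 2 (or has a self-loop).
The vertices on cycles are {A, D, F, G, H, I, K, L, M, N} — 10 in total.

10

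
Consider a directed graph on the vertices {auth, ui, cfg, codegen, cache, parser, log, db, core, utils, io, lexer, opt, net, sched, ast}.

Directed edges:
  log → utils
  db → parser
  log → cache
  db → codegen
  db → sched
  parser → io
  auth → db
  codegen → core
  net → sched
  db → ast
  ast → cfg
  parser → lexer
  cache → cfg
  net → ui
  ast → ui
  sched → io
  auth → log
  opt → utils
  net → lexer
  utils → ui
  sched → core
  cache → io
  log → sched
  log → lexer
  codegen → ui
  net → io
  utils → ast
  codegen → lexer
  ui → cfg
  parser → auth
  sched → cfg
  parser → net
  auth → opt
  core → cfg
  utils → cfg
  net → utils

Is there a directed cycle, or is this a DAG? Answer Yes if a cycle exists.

DFS with white/gray/black marking, starting from lexer:
lexer gray
lexer black
auth gray
  log gray
    cache gray
      cfg gray
      cfg black
      io gray
      io black
    cache black
    log→lexer: lexer black — skip
    utils gray
      ast gray
        ui gray
          ui→cfg: cfg black — skip
        ui black
        ast→cfg: cfg black — skip
      ast black
      utils→ui: ui black — skip
      utils→cfg: cfg black — skip
    utils black
    sched gray
      core gray
        core→cfg: cfg black — skip
      core black
      sched→cfg: cfg black — skip
      sched→io: io black — skip
    sched black
  log black
  opt gray
    opt→utils: utils black — skip
  opt black
  db gray
    db→ast: ast black — skip
    db→sched: sched black — skip
    parser gray
      net gray
        net→sched: sched black — skip
        net→utils: utils black — skip
        net→io: io black — skip
        net→lexer: lexer black — skip
        net→ui: ui black — skip
      net black
      parser→io: io black — skip
      parser→auth: auth is gray → back edge
Back edge found, so a cycle exists: auth → db → parser → auth.

Yes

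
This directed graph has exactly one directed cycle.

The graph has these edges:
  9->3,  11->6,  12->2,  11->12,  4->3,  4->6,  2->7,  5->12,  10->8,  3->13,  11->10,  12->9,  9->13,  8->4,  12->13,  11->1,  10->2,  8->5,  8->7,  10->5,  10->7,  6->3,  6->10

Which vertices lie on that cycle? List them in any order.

DFS with gray/black marking from 10:
10 gray
  5 gray
    12 gray
      9 gray
        3 gray
          13 gray
          13 black
        3 black
        9→13: 13 black — skip
      9 black
      12→13: 13 black — skip
      2 gray
        7 gray
        7 black
      2 black
    12 black
  5 black
  10→7: 7 black — skip
  10→2: 2 black — skip
  8 gray
    8→7: 7 black — skip
    8→5: 5 black — skip
    4 gray
      6 gray
        6→3: 3 black — skip
        6→10: 10 is gray → back edge
Back edge closes the cycle 10 → 8 → 4 → 6 → 10; its vertices are {4, 6, 8, 10}.

4, 6, 8, 10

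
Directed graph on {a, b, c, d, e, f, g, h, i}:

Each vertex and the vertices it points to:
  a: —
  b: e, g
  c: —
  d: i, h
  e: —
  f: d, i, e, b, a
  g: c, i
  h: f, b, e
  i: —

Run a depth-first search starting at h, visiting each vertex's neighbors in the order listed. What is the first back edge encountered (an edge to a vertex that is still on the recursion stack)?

DFS from h (visiting each vertex's neighbors in the order listed); mark gray on enter, black on exit:
h gray
  f gray
    d gray
      i gray
      i black
      d→h: h is gray → back edge
First back edge: d → h.

d->h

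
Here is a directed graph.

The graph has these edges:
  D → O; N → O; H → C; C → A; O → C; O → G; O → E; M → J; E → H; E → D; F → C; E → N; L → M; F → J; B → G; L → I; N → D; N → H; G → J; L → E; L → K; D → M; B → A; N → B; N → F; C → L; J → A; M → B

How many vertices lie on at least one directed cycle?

A vertex is on a directed cycle iff it belongs to a strongly connected component of size ≥ 2 (or has a self-loop).
The vertices on cycles are {C, D, E, F, H, L, N, O} — 8 in total.

8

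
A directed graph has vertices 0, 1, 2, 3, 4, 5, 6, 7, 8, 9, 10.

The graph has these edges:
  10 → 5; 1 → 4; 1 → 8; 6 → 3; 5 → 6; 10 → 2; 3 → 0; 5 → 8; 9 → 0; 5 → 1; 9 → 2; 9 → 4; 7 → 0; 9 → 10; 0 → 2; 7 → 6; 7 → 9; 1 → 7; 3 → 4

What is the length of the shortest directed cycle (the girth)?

5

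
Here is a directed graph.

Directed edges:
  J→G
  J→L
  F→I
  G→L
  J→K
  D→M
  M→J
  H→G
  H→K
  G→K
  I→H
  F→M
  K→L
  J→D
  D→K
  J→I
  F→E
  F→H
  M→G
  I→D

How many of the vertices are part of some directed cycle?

4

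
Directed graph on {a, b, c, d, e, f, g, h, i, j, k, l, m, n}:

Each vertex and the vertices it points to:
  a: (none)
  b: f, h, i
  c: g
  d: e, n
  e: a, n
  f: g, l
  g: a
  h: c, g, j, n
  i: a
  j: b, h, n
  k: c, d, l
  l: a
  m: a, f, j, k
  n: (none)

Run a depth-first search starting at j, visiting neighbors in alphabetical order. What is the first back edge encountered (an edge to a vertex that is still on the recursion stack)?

h->j

DFS from j (visiting neighbors in alphabetical order); mark gray on enter, black on exit:
j gray
  b gray
    f gray
      g gray
        a gray
        a black
      g black
      l gray
        l→a: a black — skip
      l black
    f black
    h gray
      c gray
        c→g: g black — skip
      c black
      h→g: g black — skip
      h→j: j is gray → back edge
First back edge: h → j.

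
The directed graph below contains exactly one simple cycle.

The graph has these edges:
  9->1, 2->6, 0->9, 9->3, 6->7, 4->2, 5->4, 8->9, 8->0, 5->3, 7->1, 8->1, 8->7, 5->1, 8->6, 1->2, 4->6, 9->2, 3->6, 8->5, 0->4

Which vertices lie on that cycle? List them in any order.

1, 2, 6, 7

DFS with gray/black marking from 7:
7 gray
  1 gray
    2 gray
      6 gray
        6→7: 7 is gray → back edge
Back edge closes the cycle 7 → 1 → 2 → 6 → 7; its vertices are {1, 2, 6, 7}.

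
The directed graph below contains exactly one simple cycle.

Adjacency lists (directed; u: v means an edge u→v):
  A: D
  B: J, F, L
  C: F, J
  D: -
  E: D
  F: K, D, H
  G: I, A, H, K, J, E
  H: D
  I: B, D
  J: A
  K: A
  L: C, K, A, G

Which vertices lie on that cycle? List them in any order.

B, G, I, L

DFS with gray/black marking from B:
B gray
  J gray
    A gray
      D gray
      D black
    A black
  J black
  F gray
    K gray
      K→A: A black — skip
    K black
    F→D: D black — skip
    H gray
      H→D: D black — skip
    H black
  F black
  L gray
    C gray
      C→F: F black — skip
      C→J: J black — skip
    C black
    L→K: K black — skip
    L→A: A black — skip
    G gray
      I gray
        I→B: B is gray → back edge
Back edge closes the cycle B → L → G → I → B; its vertices are {B, G, I, L}.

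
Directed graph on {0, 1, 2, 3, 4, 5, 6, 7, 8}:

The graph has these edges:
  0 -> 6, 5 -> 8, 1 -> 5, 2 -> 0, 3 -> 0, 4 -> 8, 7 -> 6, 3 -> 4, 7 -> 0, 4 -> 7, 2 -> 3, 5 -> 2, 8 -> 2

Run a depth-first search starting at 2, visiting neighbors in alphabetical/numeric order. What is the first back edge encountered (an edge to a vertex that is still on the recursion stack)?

DFS from 2 (visiting neighbors in alphabetical/numeric order); mark gray on enter, black on exit:
2 gray
  0 gray
    6 gray
    6 black
  0 black
  3 gray
    3→0: 0 black — skip
    4 gray
      7 gray
        7→0: 0 black — skip
        7→6: 6 black — skip
      7 black
      8 gray
        8→2: 2 is gray → back edge
First back edge: 8 → 2.

8→2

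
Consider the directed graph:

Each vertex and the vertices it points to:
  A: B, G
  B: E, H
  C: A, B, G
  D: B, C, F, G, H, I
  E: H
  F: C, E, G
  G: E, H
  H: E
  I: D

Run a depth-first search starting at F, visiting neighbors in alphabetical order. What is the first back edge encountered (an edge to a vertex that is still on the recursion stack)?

H->E

DFS from F (visiting neighbors in alphabetical order); mark gray on enter, black on exit:
F gray
  C gray
    A gray
      B gray
        E gray
          H gray
            H→E: E is gray → back edge
First back edge: H → E.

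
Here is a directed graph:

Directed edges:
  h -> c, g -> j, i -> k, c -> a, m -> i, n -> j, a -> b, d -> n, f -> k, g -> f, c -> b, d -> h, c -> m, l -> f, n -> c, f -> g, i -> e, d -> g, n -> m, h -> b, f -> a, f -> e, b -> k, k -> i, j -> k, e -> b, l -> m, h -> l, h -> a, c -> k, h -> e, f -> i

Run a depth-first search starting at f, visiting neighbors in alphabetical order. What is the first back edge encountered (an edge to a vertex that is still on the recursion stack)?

e→b

DFS from f (visiting neighbors in alphabetical order); mark gray on enter, black on exit:
f gray
  a gray
    b gray
      k gray
        i gray
          e gray
            e→b: b is gray → back edge
First back edge: e → b.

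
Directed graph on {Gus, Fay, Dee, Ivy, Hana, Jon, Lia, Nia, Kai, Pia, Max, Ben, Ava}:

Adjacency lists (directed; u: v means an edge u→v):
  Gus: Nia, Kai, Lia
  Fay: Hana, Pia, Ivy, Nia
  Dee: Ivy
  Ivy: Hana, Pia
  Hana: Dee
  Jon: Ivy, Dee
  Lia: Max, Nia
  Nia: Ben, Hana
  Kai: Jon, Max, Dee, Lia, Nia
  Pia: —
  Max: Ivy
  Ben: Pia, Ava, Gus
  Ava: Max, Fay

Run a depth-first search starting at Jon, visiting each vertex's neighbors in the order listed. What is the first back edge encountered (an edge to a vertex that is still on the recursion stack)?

Dee->Ivy

DFS from Jon (visiting each vertex's neighbors in the order listed); mark gray on enter, black on exit:
Jon gray
  Ivy gray
    Hana gray
      Dee gray
        Dee→Ivy: Ivy is gray → back edge
First back edge: Dee → Ivy.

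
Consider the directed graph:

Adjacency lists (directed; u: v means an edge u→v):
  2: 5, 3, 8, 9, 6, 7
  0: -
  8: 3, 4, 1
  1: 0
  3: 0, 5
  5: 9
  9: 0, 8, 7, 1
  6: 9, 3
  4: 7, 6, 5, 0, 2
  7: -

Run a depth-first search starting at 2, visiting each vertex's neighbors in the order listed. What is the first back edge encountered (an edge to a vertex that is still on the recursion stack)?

3→5

DFS from 2 (visiting each vertex's neighbors in the order listed); mark gray on enter, black on exit:
2 gray
  5 gray
    9 gray
      0 gray
      0 black
      8 gray
        3 gray
          3→0: 0 black — skip
          3→5: 5 is gray → back edge
First back edge: 3 → 5.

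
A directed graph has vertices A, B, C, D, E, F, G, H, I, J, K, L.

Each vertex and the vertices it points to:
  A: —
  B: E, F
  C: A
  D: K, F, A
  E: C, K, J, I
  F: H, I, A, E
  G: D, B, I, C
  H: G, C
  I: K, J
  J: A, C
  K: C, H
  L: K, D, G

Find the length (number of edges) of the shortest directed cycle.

4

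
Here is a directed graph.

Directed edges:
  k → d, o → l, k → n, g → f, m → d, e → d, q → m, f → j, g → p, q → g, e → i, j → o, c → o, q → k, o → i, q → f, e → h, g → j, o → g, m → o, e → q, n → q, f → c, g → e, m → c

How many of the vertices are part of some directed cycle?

10

A vertex is on a directed cycle iff it belongs to a strongly connected component of size ≥ 2 (or has a self-loop).
The vertices on cycles are {c, e, f, g, j, k, m, n, o, q} — 10 in total.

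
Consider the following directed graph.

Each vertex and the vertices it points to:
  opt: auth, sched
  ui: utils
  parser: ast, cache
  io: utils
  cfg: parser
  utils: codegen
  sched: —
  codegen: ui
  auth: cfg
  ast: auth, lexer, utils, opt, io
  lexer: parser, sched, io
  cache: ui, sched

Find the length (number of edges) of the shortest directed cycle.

3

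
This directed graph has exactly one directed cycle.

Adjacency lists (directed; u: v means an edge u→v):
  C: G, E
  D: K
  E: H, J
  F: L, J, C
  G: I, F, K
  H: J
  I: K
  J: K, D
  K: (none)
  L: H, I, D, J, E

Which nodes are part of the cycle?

DFS with gray/black marking from F:
F gray
  L gray
    H gray
      J gray
        K gray
        K black
        D gray
          D→K: K black — skip
        D black
      J black
    H black
    I gray
      I→K: K black — skip
    I black
    L→D: D black — skip
    L→J: J black — skip
    E gray
      E→H: H black — skip
      E→J: J black — skip
    E black
  L black
  F→J: J black — skip
  C gray
    G gray
      G→I: I black — skip
      G→F: F is gray → back edge
Back edge closes the cycle F → C → G → F; its vertices are {C, F, G}.

C, F, G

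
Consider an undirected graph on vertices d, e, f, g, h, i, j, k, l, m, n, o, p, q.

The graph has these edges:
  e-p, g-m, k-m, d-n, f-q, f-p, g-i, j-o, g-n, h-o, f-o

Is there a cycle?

No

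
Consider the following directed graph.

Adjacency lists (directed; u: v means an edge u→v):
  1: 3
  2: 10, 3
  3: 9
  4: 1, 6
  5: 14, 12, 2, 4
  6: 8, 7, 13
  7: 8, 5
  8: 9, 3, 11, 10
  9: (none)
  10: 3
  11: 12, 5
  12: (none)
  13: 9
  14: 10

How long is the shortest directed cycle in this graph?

4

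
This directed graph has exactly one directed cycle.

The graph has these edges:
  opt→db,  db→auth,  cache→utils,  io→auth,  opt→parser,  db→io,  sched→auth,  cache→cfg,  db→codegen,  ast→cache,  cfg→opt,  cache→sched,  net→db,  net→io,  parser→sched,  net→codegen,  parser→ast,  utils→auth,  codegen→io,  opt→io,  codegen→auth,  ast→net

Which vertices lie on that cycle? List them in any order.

DFS with gray/black marking from parser:
parser gray
  sched gray
    auth gray
    auth black
  sched black
  ast gray
    cache gray
      cache→sched: sched black — skip
      cfg gray
        opt gray
          db gray
            db→auth: auth black — skip
            io gray
              io→auth: auth black — skip
            io black
            codegen gray
              codegen→auth: auth black — skip
              codegen→io: io black — skip
            codegen black
          db black
          opt→parser: parser is gray → back edge
Back edge closes the cycle parser → ast → cache → cfg → opt → parser; its vertices are {ast, cfg, opt, cache, parser}.

ast, cfg, opt, cache, parser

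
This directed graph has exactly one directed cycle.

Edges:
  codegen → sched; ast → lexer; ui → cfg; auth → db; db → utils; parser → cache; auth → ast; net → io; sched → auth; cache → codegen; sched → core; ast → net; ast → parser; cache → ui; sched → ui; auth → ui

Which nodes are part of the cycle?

DFS with gray/black marking from sched:
sched gray
  auth gray
    ast gray
      net gray
        io gray
        io black
      net black
      parser gray
        cache gray
          ui gray
            cfg gray
            cfg black
          ui black
          codegen gray
            codegen→sched: sched is gray → back edge
Back edge closes the cycle sched → auth → ast → parser → cache → codegen → sched; its vertices are {ast, auth, cache, sched, parser, codegen}.

ast, auth, cache, sched, parser, codegen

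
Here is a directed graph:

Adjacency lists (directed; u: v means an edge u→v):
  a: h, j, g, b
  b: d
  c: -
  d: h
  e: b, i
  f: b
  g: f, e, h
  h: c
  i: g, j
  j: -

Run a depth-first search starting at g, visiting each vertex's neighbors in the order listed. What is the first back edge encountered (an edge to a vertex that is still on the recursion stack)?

DFS from g (visiting each vertex's neighbors in the order listed); mark gray on enter, black on exit:
g gray
  f gray
    b gray
      d gray
        h gray
          c gray
          c black
        h black
      d black
    b black
  f black
  e gray
    e→b: b black — skip
    i gray
      i→g: g is gray → back edge
First back edge: i → g.

i→g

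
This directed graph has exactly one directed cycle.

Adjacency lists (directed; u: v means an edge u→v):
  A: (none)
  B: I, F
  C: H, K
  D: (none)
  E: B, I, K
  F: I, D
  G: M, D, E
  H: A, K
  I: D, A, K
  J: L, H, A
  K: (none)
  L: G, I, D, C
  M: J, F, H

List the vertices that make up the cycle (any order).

G, J, L, M

DFS with gray/black marking from G:
G gray
  M gray
    J gray
      L gray
        L→G: G is gray → back edge
Back edge closes the cycle G → M → J → L → G; its vertices are {G, J, L, M}.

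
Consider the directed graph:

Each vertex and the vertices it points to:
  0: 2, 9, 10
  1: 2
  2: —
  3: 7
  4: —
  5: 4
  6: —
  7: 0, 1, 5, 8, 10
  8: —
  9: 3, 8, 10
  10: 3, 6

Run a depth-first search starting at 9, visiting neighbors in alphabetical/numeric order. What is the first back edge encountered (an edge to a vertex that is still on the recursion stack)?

DFS from 9 (visiting neighbors in alphabetical/numeric order); mark gray on enter, black on exit:
9 gray
  3 gray
    7 gray
      0 gray
        2 gray
        2 black
        0→9: 9 is gray → back edge
First back edge: 0 → 9.

0->9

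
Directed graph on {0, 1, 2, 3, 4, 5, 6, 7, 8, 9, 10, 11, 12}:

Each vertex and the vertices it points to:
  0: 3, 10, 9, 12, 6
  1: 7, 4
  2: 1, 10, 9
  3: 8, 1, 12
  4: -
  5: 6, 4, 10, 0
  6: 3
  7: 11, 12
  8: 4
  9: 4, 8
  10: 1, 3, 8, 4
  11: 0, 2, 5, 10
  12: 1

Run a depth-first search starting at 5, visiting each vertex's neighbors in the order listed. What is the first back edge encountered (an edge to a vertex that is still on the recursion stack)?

0->3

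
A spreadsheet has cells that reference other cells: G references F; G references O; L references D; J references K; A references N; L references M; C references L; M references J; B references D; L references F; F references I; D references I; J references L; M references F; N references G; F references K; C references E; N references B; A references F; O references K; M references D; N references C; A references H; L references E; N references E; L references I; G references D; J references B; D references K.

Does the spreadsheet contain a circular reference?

DFS with white/gray/black marking, starting from M:
M gray
  F gray
    K gray
    K black
    I gray
    I black
  F black
  D gray
    D→K: K black — skip
    D→I: I black — skip
  D black
  J gray
    J→K: K black — skip
    B gray
      B→D: D black — skip
    B black
    L gray
      L→I: I black — skip
      E gray
      E black
      L→D: D black — skip
      L→M: M is gray → back edge
Back edge found, so a cycle exists: M → J → L → M.

Yes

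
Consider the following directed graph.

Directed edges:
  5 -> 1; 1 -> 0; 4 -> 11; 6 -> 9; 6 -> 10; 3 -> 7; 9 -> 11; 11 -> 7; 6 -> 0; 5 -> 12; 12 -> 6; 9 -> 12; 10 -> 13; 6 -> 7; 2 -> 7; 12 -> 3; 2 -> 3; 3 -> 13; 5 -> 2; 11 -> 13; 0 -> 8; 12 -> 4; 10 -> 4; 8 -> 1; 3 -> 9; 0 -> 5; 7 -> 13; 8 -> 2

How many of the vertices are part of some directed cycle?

9

A vertex is on a directed cycle iff it belongs to a strongly connected component of size ≥ 2 (or has a self-loop).
The vertices on cycles are {0, 1, 2, 3, 5, 6, 8, 9, 12} — 9 in total.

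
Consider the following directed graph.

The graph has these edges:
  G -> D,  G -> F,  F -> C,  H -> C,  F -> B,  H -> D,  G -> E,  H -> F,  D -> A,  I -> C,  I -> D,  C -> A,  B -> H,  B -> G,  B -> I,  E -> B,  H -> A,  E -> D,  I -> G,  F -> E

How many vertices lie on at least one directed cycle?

6

A vertex is on a directed cycle iff it belongs to a strongly connected component of size ≥ 2 (or has a self-loop).
The vertices on cycles are {B, E, F, G, H, I} — 6 in total.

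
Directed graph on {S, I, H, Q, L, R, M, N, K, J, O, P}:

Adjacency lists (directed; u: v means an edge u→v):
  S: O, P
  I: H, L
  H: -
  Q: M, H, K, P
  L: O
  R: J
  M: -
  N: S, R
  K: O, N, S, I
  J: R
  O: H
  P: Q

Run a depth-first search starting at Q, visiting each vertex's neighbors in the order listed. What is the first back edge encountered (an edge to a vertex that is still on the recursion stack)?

P->Q

DFS from Q (visiting each vertex's neighbors in the order listed); mark gray on enter, black on exit:
Q gray
  M gray
  M black
  H gray
  H black
  K gray
    O gray
      O→H: H black — skip
    O black
    N gray
      S gray
        S→O: O black — skip
        P gray
          P→Q: Q is gray → back edge
First back edge: P → Q.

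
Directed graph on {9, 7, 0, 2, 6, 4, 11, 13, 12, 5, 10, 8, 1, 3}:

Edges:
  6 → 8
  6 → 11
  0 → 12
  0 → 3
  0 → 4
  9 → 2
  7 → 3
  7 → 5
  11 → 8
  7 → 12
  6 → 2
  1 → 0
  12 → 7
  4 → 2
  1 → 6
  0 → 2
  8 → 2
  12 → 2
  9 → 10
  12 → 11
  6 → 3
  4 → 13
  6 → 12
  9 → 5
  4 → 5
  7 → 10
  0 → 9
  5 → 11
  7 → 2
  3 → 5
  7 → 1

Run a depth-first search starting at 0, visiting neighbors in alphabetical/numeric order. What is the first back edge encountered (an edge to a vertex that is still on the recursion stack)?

DFS from 0 (visiting neighbors in alphabetical/numeric order); mark gray on enter, black on exit:
0 gray
  2 gray
  2 black
  3 gray
    5 gray
      11 gray
        8 gray
          8→2: 2 black — skip
        8 black
      11 black
    5 black
  3 black
  4 gray
    4→2: 2 black — skip
    4→5: 5 black — skip
    13 gray
    13 black
  4 black
  9 gray
    9→2: 2 black — skip
    9→5: 5 black — skip
    10 gray
    10 black
  9 black
  12 gray
    12→2: 2 black — skip
    7 gray
      1 gray
        1→0: 0 is gray → back edge
First back edge: 1 → 0.

1->0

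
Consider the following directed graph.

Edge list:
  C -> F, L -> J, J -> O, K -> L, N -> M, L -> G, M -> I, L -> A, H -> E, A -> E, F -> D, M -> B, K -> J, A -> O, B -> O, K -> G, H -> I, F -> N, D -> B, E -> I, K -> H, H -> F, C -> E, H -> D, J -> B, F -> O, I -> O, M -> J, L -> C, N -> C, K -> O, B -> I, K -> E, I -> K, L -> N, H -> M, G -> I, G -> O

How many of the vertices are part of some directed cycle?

14

A vertex is on a directed cycle iff it belongs to a strongly connected component of size ≥ 2 (or has a self-loop).
The vertices on cycles are {A, B, C, D, E, F, G, H, I, J, K, L, M, N} — 14 in total.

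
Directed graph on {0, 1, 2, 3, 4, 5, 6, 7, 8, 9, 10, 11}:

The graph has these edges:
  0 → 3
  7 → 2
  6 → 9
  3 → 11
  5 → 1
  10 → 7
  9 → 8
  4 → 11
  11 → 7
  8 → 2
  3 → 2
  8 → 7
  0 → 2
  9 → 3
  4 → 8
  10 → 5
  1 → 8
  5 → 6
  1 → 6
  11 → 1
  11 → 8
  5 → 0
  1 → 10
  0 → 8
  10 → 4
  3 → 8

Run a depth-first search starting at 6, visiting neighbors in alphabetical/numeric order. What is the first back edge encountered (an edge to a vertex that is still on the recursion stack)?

DFS from 6 (visiting neighbors in alphabetical/numeric order); mark gray on enter, black on exit:
6 gray
  9 gray
    3 gray
      2 gray
      2 black
      8 gray
        8→2: 2 black — skip
        7 gray
          7→2: 2 black — skip
        7 black
      8 black
      11 gray
        1 gray
          1→6: 6 is gray → back edge
First back edge: 1 → 6.

1→6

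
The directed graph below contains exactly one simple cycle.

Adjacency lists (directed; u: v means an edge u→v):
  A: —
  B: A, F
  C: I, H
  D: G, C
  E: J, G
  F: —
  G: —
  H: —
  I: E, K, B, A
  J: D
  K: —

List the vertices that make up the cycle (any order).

DFS with gray/black marking from C:
C gray
  I gray
    E gray
      J gray
        D gray
          G gray
          G black
          D→C: C is gray → back edge
Back edge closes the cycle C → I → E → J → D → C; its vertices are {C, D, E, I, J}.

C, D, E, I, J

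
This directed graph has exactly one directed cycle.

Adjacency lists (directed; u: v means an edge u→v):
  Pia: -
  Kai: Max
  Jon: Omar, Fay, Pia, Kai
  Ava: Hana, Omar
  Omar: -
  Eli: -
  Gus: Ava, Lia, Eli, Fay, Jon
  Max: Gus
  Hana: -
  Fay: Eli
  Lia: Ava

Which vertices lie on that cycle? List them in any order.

Gus, Jon, Kai, Max

DFS with gray/black marking from Gus:
Gus gray
  Ava gray
    Hana gray
    Hana black
    Omar gray
    Omar black
  Ava black
  Lia gray
    Lia→Ava: Ava black — skip
  Lia black
  Eli gray
  Eli black
  Fay gray
    Fay→Eli: Eli black — skip
  Fay black
  Jon gray
    Jon→Omar: Omar black — skip
    Jon→Fay: Fay black — skip
    Pia gray
    Pia black
    Kai gray
      Max gray
        Max→Gus: Gus is gray → back edge
Back edge closes the cycle Gus → Jon → Kai → Max → Gus; its vertices are {Gus, Jon, Kai, Max}.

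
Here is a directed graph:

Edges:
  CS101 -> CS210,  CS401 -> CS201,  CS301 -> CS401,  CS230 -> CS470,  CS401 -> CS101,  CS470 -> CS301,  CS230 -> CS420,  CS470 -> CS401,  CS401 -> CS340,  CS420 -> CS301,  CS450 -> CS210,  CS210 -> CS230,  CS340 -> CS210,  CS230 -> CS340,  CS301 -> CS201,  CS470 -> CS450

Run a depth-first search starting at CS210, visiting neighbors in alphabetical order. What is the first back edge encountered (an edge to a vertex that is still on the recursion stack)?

CS340->CS210

DFS from CS210 (visiting neighbors in alphabetical order); mark gray on enter, black on exit:
CS210 gray
  CS230 gray
    CS340 gray
      CS340→CS210: CS210 is gray → back edge
First back edge: CS340 → CS210.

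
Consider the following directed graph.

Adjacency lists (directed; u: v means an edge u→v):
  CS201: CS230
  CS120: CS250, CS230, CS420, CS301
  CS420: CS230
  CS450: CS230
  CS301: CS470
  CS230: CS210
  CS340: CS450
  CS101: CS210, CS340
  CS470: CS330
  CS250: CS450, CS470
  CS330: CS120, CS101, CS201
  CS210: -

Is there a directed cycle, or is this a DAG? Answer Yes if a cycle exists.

Yes

DFS with white/gray/black marking, starting from CS340:
CS340 gray
  CS450 gray
    CS230 gray
      CS210 gray
      CS210 black
    CS230 black
  CS450 black
CS340 black
CS201 gray
  CS201→CS230: CS230 black — skip
CS201 black
CS120 gray
  CS250 gray
    CS250→CS450: CS450 black — skip
    CS470 gray
      CS330 gray
        CS330→CS120: CS120 is gray → back edge
Back edge found, so a cycle exists: CS120 → CS250 → CS470 → CS330 → CS120.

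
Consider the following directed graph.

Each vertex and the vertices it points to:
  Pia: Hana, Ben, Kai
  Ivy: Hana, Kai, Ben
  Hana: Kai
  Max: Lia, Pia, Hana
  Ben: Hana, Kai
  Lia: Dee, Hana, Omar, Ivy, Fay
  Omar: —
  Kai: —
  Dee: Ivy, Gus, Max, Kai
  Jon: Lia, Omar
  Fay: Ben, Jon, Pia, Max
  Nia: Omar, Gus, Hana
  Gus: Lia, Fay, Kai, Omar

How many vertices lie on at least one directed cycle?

6

A vertex is on a directed cycle iff it belongs to a strongly connected component of size ≥ 2 (or has a self-loop).
The vertices on cycles are {Dee, Fay, Gus, Jon, Lia, Max} — 6 in total.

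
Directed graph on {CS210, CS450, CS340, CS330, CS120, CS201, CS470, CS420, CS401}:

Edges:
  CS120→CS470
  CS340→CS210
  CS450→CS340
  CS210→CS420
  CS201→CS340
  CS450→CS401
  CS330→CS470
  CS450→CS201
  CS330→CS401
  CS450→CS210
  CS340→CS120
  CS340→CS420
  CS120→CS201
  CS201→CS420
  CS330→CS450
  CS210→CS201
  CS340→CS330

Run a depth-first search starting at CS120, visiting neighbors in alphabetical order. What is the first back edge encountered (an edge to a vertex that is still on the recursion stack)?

DFS from CS120 (visiting neighbors in alphabetical order); mark gray on enter, black on exit:
CS120 gray
  CS201 gray
    CS340 gray
      CS340→CS120: CS120 is gray → back edge
First back edge: CS340 → CS120.

CS340→CS120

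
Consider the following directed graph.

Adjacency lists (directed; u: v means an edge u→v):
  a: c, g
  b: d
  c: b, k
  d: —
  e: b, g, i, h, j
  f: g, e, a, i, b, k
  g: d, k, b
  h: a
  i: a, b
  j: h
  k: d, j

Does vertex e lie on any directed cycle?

No

e lies on a cycle iff there is a path from e back to itself.
Exploring from e, it never reaches itself; equivalently, its strongly connected component is a singleton.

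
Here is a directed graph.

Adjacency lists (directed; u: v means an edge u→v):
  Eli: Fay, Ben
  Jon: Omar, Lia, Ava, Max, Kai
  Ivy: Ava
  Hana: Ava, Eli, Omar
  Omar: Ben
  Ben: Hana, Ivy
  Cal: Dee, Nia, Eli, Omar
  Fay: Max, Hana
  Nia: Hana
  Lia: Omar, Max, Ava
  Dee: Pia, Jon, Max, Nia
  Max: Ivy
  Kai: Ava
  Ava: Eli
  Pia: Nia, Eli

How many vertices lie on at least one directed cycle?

A vertex is on a directed cycle iff it belongs to a strongly connected component of size ≥ 2 (or has a self-loop).
The vertices on cycles are {Ava, Ben, Eli, Fay, Ivy, Max, Hana, Omar} — 8 in total.

8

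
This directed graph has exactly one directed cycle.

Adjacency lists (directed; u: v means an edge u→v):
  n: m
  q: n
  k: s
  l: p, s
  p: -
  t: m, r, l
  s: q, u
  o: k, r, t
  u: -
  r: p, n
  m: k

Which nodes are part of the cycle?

DFS with gray/black marking from m:
m gray
  k gray
    s gray
      q gray
        n gray
          n→m: m is gray → back edge
Back edge closes the cycle m → k → s → q → n → m; its vertices are {k, m, n, q, s}.

k, m, n, q, s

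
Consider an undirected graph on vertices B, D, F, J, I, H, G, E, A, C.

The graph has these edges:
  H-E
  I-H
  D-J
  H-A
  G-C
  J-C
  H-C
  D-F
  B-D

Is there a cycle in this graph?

DFS, tracking each vertex's parent; an edge to a visited non-parent vertex closes a cycle.
Start from C:
visit C (parent –)
  visit G (parent C)
    G–C: parent, skip
  visit H (parent C)
    visit I (parent H)
      I–H: parent, skip
    visit A (parent H)
      A–H: parent, skip
    visit E (parent H)
      E–H: parent, skip
    H–C: parent, skip
  visit J (parent C)
    J–C: parent, skip
    visit D (parent J)
      visit B (parent D)
        B–D: parent, skip
      D–J: parent, skip
      visit F (parent D)
        F–D: parent, skip
No non-parent visited neighbor found — the graph is a forest.

No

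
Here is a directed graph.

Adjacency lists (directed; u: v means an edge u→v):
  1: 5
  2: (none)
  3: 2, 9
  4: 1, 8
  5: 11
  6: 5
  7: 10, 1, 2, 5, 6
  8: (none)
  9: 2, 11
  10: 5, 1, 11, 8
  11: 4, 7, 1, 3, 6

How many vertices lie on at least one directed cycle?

9

A vertex is on a directed cycle iff it belongs to a strongly connected component of size ≥ 2 (or has a self-loop).
The vertices on cycles are {1, 3, 4, 5, 6, 7, 9, 10, 11} — 9 in total.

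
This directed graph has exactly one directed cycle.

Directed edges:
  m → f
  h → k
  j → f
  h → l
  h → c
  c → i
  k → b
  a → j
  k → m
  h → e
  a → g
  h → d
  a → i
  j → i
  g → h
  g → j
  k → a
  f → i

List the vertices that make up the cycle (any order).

a, g, h, k

DFS with gray/black marking from h:
h gray
  k gray
    a gray
      j gray
        i gray
        i black
        f gray
          f→i: i black — skip
        f black
      j black
      a→i: i black — skip
      g gray
        g→j: j black — skip
        g→h: h is gray → back edge
Back edge closes the cycle h → k → a → g → h; its vertices are {a, g, h, k}.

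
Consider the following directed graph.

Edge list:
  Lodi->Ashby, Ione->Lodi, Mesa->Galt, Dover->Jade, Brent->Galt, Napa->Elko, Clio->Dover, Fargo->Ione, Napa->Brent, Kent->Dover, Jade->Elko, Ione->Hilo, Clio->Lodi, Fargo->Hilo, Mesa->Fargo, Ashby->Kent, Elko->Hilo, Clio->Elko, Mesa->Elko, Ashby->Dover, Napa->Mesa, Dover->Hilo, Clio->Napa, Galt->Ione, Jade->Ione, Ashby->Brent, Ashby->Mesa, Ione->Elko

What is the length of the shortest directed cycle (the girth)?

5

For each vertex v, BFS finds the shortest path from v back to v.
The shortest such closed walk is Lodi → Ashby → Dover → Jade → Ione → Lodi, length 5.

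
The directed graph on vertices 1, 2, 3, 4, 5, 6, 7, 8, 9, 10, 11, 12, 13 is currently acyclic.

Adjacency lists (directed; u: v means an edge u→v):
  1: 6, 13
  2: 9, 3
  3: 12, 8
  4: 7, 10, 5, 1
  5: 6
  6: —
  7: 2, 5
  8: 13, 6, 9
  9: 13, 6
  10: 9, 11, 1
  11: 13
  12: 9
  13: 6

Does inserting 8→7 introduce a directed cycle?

Adding 8→7 creates a cycle iff 7 can already reach 8.
Path from 7: 7 → 2 → 3 → 8.
So 7 → … → 8 → 7 is a cycle.

Yes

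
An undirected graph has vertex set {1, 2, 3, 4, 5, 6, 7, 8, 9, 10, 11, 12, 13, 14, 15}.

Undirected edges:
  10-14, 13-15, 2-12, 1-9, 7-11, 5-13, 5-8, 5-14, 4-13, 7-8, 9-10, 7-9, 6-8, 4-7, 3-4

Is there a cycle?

DFS, tracking each vertex's parent; an edge to a visited non-parent vertex closes a cycle.
Start from 6:
visit 6 (parent –)
  visit 8 (parent 6)
    8–6: parent, skip
    visit 7 (parent 8)
      visit 9 (parent 7)
        visit 1 (parent 9)
          1–9: parent, skip
        visit 10 (parent 9)
          visit 14 (parent 10)
            visit 5 (parent 14)
              5–8: 8 visited and ≠ parent → cycle
Cycle: 8 – 7 – 9 – 10 – 14 – 5 – 8.

Yes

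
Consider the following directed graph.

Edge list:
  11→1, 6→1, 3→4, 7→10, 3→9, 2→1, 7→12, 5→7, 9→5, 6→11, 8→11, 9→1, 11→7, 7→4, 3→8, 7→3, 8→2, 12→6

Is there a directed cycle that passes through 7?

7 is on a cycle iff 7 can reach itself via ≥1 edge.
7 → 12 → 6 → 11 → 7 — yes.

Yes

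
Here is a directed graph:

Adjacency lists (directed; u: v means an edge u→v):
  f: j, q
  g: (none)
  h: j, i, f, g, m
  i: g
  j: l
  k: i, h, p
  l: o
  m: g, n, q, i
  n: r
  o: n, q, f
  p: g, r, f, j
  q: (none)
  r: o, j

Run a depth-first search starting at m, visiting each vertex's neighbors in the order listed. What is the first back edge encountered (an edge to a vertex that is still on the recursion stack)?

DFS from m (visiting each vertex's neighbors in the order listed); mark gray on enter, black on exit:
m gray
  g gray
  g black
  n gray
    r gray
      o gray
        o→n: n is gray → back edge
First back edge: o → n.

o->n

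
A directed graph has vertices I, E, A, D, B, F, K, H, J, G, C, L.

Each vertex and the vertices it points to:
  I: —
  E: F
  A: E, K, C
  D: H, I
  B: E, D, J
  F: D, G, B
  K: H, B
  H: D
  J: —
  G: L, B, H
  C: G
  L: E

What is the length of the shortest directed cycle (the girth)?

2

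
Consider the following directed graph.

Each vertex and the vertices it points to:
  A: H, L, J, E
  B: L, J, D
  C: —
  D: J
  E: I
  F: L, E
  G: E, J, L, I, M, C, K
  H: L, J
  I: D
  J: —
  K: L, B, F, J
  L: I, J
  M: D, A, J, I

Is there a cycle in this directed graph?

No

DFS with white/gray/black marking, starting from M:
M gray
  D gray
    J gray
    J black
  D black
  A gray
    H gray
      L gray
        I gray
          I→D: D black — skip
        I black
        L→J: J black — skip
      L black
      H→J: J black — skip
    H black
    A→L: L black — skip
    A→J: J black — skip
    E gray
      E→I: I black — skip
    E black
  A black
  M→J: J black — skip
  M→I: I black — skip
M black
B gray
  B→L: L black — skip
  B→J: J black — skip
  B→D: D black — skip
B black
C gray
C black
F gray
  F→L: L black — skip
  F→E: E black — skip
F black
G gray
  G→E: E black — skip
  G→J: J black — skip
  G→L: L black — skip
  G→I: I black — skip
  G→M: M black — skip
  G→C: C black — skip
  K gray
    K→L: L black — skip
    K→B: B black — skip
    K→F: F black — skip
    K→J: J black — skip
  K black
G black
Every edge goes to a white or black vertex — no back edge, so the graph is acyclic.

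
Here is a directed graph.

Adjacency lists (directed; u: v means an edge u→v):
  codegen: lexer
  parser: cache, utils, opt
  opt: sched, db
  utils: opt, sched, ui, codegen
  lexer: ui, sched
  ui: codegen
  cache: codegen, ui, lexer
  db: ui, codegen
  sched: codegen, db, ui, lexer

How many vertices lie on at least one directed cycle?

A vertex is on a directed cycle iff it belongs to a strongly connected component of size ≥ 2 (or has a self-loop).
The vertices on cycles are {db, ui, lexer, sched, codegen} — 5 in total.

5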